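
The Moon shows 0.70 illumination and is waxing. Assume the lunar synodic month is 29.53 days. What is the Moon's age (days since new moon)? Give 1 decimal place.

9.3 days

From f = (1 − cos θ)/2: cos θ = 1 − 2×0.70 = -0.400; arccos → 113.6°.
Before full moon the principal value applies: θ = 113.6°.
Age = 29.53 × 113.6°/360° ≈ 9.32 days.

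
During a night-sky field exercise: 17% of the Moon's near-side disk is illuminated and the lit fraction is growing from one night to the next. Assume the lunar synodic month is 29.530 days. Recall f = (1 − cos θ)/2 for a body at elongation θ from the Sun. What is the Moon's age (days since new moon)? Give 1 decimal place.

4.0 days

cos θ = 1 − 2f = 0.660, giving a principal value of 48.7°.
Waxing ⇒ before full, so θ = 48.7°.
At 360°/29.530 d per day, 48.7° corresponds to 3.99 days.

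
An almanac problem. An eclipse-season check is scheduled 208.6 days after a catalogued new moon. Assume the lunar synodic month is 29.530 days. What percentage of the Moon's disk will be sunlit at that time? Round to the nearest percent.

Reduce mod P: 208.6 − 7×29.530 = 1.89 d into the current lunation.
The Moon has covered 1.89/29.530 of its cycle, so θ ≈ 360° × 1.89/29.530 = 23.0°.
With cos θ = 0.920, the lit fraction is (1 − 0.920)/2 ≈ 0.040, so 4%.

4%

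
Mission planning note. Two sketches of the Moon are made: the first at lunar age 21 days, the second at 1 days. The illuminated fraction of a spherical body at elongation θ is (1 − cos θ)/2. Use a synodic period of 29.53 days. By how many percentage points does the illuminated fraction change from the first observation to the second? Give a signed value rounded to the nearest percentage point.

θ₁ = 360° × 21/29.53 = 256.0°, f₁ = (1 − cos θ₁)/2 = 0.621.
θ₂ = 360° × 1/29.53 = 12.2°, f₂ = (1 − cos θ₂)/2 = 0.011.
Change = f₂ − f₁ = -0.610 → -61 percentage points.

-61 pp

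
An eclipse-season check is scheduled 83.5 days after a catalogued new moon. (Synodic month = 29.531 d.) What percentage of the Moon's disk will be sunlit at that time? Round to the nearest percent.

83.5 d spans 2 complete synodic months (2 × 29.531 = 59.06 d) plus 24.44 d.
The Moon has covered 24.44/29.531 of its cycle, so θ ≈ 360° × 24.44/29.531 = 297.9°.
With cos θ = 0.468, the lit fraction is (1 − 0.468)/2 ≈ 0.266, so 27%.

27%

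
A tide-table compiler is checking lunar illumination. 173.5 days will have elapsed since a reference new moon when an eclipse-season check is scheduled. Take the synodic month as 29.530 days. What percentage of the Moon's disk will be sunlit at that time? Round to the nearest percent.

15%

173.5/29.530 = 5.875 lunations, so 5 complete cycles and 25.85 d into the next.
Phase angle: θ = 360°·(25.85 d)/(29.530 d) = 315.1°.
cos 315.1° = 0.709, so f = (1 − 0.709)/2 = 0.146, so 15%.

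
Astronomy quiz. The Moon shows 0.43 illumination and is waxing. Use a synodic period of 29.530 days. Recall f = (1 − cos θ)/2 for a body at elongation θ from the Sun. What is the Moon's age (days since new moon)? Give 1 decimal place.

From f = (1 − cos θ)/2: cos θ = 1 − 2×0.43 = 0.140; arccos → 82.0°.
Before full moon the principal value applies: θ = 82.0°.
That fraction of the synodic month is 82.0/360 × 29.530 d ≈ 6.72 d.

6.7 days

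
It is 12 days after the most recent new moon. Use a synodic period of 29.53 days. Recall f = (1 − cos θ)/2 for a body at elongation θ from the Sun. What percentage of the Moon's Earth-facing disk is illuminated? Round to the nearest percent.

Phase angle: θ = 360°·(12 d)/(29.53 d) = 146.3°.
Illuminated fraction = (1 − cos 146.3°)/2 = (1 − (-0.832))/2 ≈ 0.916, so 92%.

92%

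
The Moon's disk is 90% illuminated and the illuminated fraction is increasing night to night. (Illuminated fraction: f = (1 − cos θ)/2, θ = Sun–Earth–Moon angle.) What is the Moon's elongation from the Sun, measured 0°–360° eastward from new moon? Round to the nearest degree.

cos θ = 1 − 2f = -0.800, giving a principal value of 143.1°.
Waxing ⇒ before full, so θ = 143.1°.

143°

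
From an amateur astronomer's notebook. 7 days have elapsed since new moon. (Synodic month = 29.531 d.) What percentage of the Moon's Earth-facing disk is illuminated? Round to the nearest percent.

46%

Phase angle: θ = 360°·(7 d)/(29.531 d) = 85.3°.
Illuminated fraction = (1 − cos 85.3°)/2 = (1 − 0.081)/2 ≈ 0.459, so 46%.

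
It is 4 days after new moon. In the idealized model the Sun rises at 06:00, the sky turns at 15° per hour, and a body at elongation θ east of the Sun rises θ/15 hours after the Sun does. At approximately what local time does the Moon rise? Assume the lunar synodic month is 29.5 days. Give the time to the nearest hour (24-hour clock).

Elongation θ = 360° × 4/29.5 ≈ 48.8°.
Delay after the Sun = 48.8° / (15°/h) ≈ 3.25 h.
06:00 + 3.25 h ≈ 09:15 → 09:00 to the nearest hour.

09:00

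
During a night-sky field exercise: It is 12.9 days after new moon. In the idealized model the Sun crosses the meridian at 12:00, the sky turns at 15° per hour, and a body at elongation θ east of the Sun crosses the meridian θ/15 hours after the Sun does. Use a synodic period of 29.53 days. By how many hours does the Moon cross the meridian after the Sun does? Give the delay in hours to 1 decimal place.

10.5 h

The Moon has covered 12.9/29.53 of its cycle, so θ ≈ 360° × 12.9/29.53 = 157.3°.
The Moon trails the Sun by θ/15 = 157.3/15 ≈ 10.48 hours.
So the Moon crosses the meridian 10.48 h after the Sun.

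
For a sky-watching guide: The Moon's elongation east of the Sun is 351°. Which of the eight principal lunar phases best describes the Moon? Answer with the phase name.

new moon

351° lies in the new moon sector of the 8-phase cycle.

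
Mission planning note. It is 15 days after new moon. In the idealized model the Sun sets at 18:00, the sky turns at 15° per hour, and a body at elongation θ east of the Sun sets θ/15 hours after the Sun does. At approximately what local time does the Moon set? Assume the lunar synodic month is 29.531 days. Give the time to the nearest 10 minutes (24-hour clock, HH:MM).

Elongation θ = 360° × 15/29.531 ≈ 182.9°.
Delay after the Sun = 182.9° / (15°/h) ≈ 12.19 h.
18:00 + 12.191 h ≈ 06:11 → 06:10 to the nearest ten minutes.

06:10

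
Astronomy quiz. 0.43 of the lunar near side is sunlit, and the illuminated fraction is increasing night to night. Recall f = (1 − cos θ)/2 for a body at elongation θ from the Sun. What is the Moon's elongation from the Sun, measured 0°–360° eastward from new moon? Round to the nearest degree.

cos θ = 1 − 2f = 0.140, giving a principal value of 82.0°.
Before full moon the principal value applies: θ = 82.0°.

82°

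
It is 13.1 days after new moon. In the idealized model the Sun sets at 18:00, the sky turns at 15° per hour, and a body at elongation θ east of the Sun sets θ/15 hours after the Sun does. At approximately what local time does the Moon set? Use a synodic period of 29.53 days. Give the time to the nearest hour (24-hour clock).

Phase angle: θ = 360°·(13.1 d)/(29.53 d) = 159.7°.
The Moon trails the Sun by θ/15 = 159.7/15 ≈ 10.65 hours.
18:00 + 10.65 h ≈ 04:39 → 05:00 to the nearest hour.

05:00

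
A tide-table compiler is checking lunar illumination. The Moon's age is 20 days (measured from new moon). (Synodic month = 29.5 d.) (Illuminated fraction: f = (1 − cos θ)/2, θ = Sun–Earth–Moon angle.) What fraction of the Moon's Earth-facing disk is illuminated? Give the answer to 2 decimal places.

0.72

Phase angle: θ = 360°·(20 d)/(29.5 d) = 244.1°.
Illuminated fraction = (1 − cos 244.1°)/2 = (1 − (-0.437))/2 ≈ 0.719.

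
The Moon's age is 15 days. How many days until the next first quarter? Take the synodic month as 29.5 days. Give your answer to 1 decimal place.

First quarter occurs at elongation 90°, i.e. at age 29.5 × 90/360 = 7.375 d.
This lunation's first quarter (7.375 d) has passed, so add one period: 36.875 − 15 = 21.875 days.

21.9 days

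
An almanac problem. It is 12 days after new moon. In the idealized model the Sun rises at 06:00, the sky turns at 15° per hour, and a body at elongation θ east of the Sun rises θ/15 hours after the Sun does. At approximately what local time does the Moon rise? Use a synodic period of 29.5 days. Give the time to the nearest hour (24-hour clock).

16:00

The Moon has covered 12/29.5 of its cycle, so θ ≈ 360° × 12/29.5 = 146.4°.
The Moon trails the Sun by θ/15 = 146.4/15 ≈ 9.76 hours.
06:00 + 9.76 h ≈ 15:46 → 16:00 to the nearest hour.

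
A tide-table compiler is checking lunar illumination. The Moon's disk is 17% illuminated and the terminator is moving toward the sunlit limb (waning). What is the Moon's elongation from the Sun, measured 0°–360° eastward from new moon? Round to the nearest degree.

Invert f = (1 − cos θ)/2 to get cos θ = 1 − 2(0.17) = 0.660, hence θ₀ = arccos 0.660 = 48.7°.
Waning ⇒ past full, so θ = 360° − 48.7° = 311.3°.

311°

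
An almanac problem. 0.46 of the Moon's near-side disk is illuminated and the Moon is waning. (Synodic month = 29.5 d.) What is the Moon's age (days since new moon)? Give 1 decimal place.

Invert f = (1 − cos θ)/2 to get cos θ = 1 − 2(0.46) = 0.080, hence θ₀ = arccos 0.080 = 85.4°.
Since the Moon is past full (waning), take the reflex angle: θ = 360° − 85.4° = 274.6°.
That fraction of the synodic month is 274.6/360 × 29.5 d ≈ 22.50 d.

22.5 days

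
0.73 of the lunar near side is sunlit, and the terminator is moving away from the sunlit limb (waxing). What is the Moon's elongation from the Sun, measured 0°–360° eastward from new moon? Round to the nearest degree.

117°

Invert f = (1 − cos θ)/2 to get cos θ = 1 − 2(0.73) = -0.460, hence θ₀ = arccos -0.460 = 117.4°.
Waxing ⇒ before full, so θ = 117.4°.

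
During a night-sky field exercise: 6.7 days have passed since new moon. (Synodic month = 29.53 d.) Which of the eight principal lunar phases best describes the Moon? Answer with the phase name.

At 6.7/29.53 of the cycle, θ ≈ 82° — the first quarter range.

first quarter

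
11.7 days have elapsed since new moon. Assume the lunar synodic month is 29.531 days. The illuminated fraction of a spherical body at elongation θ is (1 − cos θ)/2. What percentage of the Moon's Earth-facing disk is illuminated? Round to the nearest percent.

90%

Elongation θ = 360° × 11.7/29.531 ≈ 142.6°.
Illuminated fraction = (1 − cos 142.6°)/2 = (1 − (-0.795))/2 ≈ 0.897, so 90%.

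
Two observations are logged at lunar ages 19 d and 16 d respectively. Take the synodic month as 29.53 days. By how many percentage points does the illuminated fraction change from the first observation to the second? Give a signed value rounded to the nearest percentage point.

+17 pp

First observation: θ = 360°·19/29.53 = 231.6°, so f = 0.810.
Second observation: θ = 195.1°, f = 0.983.
Δf = 0.983 − 0.810 = +0.172, i.e. +17 pp.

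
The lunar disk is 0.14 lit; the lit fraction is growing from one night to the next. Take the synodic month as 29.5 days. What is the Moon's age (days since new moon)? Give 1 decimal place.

Invert f = (1 − cos θ)/2 to get cos θ = 1 − 2(0.14) = 0.720, hence θ₀ = arccos 0.720 = 43.9°.
The Moon is waxing (0°–180°), so θ = 43.9° directly.
Age = 29.5 × 43.9°/360° ≈ 3.60 days.

3.6 days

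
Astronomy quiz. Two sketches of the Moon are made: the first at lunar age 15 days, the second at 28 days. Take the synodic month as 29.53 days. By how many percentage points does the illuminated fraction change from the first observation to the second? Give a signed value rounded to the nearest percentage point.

-97 percentage points

First observation: θ = 360°·15/29.53 = 182.9°, so f = 0.999.
Second observation: θ = 341.3°, f = 0.026.
Δf = 0.026 − 0.999 = -0.973, i.e. -97 pp.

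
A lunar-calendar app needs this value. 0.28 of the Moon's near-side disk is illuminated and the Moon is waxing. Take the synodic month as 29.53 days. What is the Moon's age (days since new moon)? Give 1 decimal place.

Invert f = (1 − cos θ)/2 to get cos θ = 1 − 2(0.28) = 0.440, hence θ₀ = arccos 0.440 = 63.9°.
Waxing ⇒ before full, so θ = 63.9°.
At 360°/29.53 d per day, 63.9° corresponds to 5.24 days.

5.2 days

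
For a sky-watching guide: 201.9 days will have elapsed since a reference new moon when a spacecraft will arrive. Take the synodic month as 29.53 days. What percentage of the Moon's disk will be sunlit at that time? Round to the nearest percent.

201.9/29.53 = 6.837 lunations, so 6 complete cycles and 24.72 d into the next.
Elongation θ = 360° × 24.72/29.53 ≈ 301.4°.
cos 301.4° = 0.520, so f = (1 − 0.520)/2 = 0.240, so 24%.

24%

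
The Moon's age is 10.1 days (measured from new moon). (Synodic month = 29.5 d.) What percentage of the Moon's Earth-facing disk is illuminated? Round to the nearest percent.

77%

Elongation θ = 360° × 10.1/29.5 ≈ 123.3°.
Illuminated fraction = (1 − cos 123.3°)/2 = (1 − (-0.548))/2 ≈ 0.774, so 77%.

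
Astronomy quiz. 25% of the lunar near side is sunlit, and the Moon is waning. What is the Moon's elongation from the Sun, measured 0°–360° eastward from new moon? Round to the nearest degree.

300°

Invert f = (1 − cos θ)/2 to get cos θ = 1 − 2(0.25) = 0.500, hence θ₀ = arccos 0.500 = 60.0°.
Waning ⇒ past full, so θ = 360° − 60.0° = 300.0°.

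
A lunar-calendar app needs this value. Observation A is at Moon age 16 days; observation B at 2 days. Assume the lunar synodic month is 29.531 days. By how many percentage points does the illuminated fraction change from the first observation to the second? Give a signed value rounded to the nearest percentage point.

First observation: θ = 360°·16/29.531 = 195.0°, so f = 0.983.
Second observation: θ = 24.4°, f = 0.045.
Δf = 0.045 − 0.983 = -0.938, i.e. -94 pp.

-94 pp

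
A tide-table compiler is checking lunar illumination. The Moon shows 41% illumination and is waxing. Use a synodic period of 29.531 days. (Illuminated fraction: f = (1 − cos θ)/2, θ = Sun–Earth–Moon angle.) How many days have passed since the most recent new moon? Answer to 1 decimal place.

6.5 days

From f = (1 − cos θ)/2: cos θ = 1 − 2×0.41 = 0.180; arccos → 79.6°.
Before full moon the principal value applies: θ = 79.6°.
At 360°/29.531 d per day, 79.6° corresponds to 6.53 days.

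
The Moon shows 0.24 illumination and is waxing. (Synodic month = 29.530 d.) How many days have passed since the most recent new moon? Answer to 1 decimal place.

Invert f = (1 − cos θ)/2 to get cos θ = 1 − 2(0.24) = 0.520, hence θ₀ = arccos 0.520 = 58.7°.
Waxing ⇒ before full, so θ = 58.7°.
Age = 29.530 × 58.7°/360° ≈ 4.81 days.

4.8 days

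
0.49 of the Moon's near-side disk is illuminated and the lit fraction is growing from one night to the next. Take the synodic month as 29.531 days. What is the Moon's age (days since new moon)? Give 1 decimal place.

7.3 days

Invert f = (1 − cos θ)/2 to get cos θ = 1 − 2(0.49) = 0.020, hence θ₀ = arccos 0.020 = 88.9°.
The Moon is waxing (0°–180°), so θ = 88.9° directly.
That fraction of the synodic month is 88.9/360 × 29.531 d ≈ 7.29 d.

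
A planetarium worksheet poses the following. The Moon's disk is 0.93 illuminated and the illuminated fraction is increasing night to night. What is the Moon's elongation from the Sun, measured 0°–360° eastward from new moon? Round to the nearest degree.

149°

cos θ = 1 − 2f = -0.860, giving a principal value of 149.3°.
Waxing ⇒ before full, so θ = 149.3°.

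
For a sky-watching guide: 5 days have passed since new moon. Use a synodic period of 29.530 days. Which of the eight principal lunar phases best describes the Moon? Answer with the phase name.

waxing crescent

At 5/29.530 of the cycle, θ ≈ 61° — the waxing crescent range.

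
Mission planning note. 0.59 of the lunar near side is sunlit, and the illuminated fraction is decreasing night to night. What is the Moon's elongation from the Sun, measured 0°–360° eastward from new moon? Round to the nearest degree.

Invert f = (1 − cos θ)/2 to get cos θ = 1 − 2(0.59) = -0.180, hence θ₀ = arccos -0.180 = 100.4°.
Since the Moon is past full (waning), take the reflex angle: θ = 360° − 100.4° = 259.6°.

260°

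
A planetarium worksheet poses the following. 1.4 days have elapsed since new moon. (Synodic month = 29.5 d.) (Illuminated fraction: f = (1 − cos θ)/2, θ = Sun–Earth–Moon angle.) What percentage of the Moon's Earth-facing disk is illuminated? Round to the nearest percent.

2%

Elongation θ = 360° × 1.4/29.5 ≈ 17.1°.
Illuminated fraction = (1 − cos 17.1°)/2 = (1 − 0.956)/2 ≈ 0.022, so 2%.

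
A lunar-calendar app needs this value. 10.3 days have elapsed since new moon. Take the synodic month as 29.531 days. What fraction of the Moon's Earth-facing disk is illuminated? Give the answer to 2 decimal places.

The Moon has covered 10.3/29.531 of its cycle, so θ ≈ 360° × 10.3/29.531 = 125.6°.
With cos θ = (-0.582), the lit fraction is (1 − (-0.582))/2 ≈ 0.791.

0.79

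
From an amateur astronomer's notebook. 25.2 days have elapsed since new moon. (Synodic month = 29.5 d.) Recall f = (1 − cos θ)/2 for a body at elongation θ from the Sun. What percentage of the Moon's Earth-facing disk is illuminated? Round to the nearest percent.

The Moon has covered 25.2/29.5 of its cycle, so θ ≈ 360° × 25.2/29.5 = 307.5°.
With cos θ = 0.609, the lit fraction is (1 − 0.609)/2 ≈ 0.195, so 20%.

20%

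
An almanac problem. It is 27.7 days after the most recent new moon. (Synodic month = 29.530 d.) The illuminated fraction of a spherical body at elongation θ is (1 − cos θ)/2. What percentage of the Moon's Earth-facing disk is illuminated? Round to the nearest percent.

4%

Elongation θ = 360° × 27.7/29.530 ≈ 337.7°.
With cos θ = 0.925, the lit fraction is (1 − 0.925)/2 ≈ 0.037, so 4%.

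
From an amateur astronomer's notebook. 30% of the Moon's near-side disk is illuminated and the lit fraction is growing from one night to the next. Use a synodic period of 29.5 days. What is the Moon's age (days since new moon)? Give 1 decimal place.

Invert f = (1 − cos θ)/2 to get cos θ = 1 − 2(0.30) = 0.400, hence θ₀ = arccos 0.400 = 66.4°.
The Moon is waxing (0°–180°), so θ = 66.4° directly.
That fraction of the synodic month is 66.4/360 × 29.5 d ≈ 5.44 d.

5.4 days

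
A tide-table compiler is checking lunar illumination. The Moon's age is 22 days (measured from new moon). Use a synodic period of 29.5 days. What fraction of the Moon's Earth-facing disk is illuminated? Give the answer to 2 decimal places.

The Moon has covered 22/29.5 of its cycle, so θ ≈ 360° × 22/29.5 = 268.5°.
With cos θ = (-0.027), the lit fraction is (1 − (-0.027))/2 ≈ 0.513.

0.51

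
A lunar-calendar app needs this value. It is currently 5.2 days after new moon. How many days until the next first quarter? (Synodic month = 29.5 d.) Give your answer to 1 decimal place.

First quarter is 0.25 of the way through the cycle: age 0.25 × 29.5 = 7.375 d.
So 2.175 days remain (7.375 − 5.2).

2.2 days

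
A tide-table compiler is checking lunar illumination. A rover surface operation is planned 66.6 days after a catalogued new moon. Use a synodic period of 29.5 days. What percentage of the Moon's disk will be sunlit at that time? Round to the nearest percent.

52%

66.6/29.5 = 2.258 lunations, so 2 complete cycles and 7.60 d into the next.
Elongation θ = 360° × 7.60/29.5 ≈ 92.7°.
Illuminated fraction = (1 − cos 92.7°)/2 = (1 − (-0.048))/2 ≈ 0.524, so 52%.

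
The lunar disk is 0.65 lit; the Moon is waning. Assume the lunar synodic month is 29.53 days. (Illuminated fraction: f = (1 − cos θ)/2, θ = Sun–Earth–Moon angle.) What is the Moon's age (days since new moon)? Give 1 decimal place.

20.7 days

Invert f = (1 − cos θ)/2 to get cos θ = 1 − 2(0.65) = -0.300, hence θ₀ = arccos -0.300 = 107.5°.
Waning ⇒ past full, so θ = 360° − 107.5° = 252.5°.
Age = 29.53 × 252.5°/360° ≈ 20.72 days.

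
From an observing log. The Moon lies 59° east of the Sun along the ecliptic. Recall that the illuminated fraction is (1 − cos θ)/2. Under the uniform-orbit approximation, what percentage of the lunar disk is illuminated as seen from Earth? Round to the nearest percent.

cos 59° = 0.515, so f = (1 − 0.515)/2 = 0.242, i.e. 24%.

24%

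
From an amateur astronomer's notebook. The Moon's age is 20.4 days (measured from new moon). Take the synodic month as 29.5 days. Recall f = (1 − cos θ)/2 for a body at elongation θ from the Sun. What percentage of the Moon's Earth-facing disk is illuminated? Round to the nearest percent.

Phase angle: θ = 360°·(20.4 d)/(29.5 d) = 248.9°.
Illuminated fraction = (1 − cos 248.9°)/2 = (1 − (-0.359))/2 ≈ 0.680, so 68%.

68%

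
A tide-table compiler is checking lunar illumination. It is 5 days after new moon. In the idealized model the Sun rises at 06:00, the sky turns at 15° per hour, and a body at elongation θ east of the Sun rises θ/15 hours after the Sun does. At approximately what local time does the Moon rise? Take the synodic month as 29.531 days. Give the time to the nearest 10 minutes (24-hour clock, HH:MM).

10:00

The Moon has covered 5/29.531 of its cycle, so θ ≈ 360° × 5/29.531 = 61.0°.
The Moon trails the Sun by θ/15 = 61.0/15 ≈ 4.06 hours.
06:00 + 4.064 h ≈ 10:04 → 10:00 to the nearest ten minutes.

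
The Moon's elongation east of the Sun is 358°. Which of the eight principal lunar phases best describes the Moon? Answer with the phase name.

The new moon sector spans roughly -22°–22°; 358° falls inside it.

new moon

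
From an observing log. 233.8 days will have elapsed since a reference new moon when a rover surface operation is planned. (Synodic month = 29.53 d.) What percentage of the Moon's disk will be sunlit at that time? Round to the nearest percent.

7%

233.8 d spans 7 complete synodic months (7 × 29.53 = 206.71 d) plus 27.09 d.
Elongation θ = 360° × 27.09/29.53 ≈ 330.3°.
With cos θ = 0.868, the lit fraction is (1 − 0.868)/2 ≈ 0.066, so 7%.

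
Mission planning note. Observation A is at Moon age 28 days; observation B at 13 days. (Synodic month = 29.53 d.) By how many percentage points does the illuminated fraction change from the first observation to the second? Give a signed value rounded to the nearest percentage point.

+94 percentage points

First observation: θ = 360°·28/29.53 = 341.3°, so f = 0.026.
Second observation: θ = 158.5°, f = 0.965.
Δf = 0.965 − 0.026 = +0.939, i.e. +94 pp.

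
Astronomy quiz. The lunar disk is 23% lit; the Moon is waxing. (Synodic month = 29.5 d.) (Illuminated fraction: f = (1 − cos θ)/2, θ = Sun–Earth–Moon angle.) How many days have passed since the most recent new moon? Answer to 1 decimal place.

cos θ = 1 − 2f = 0.540, giving a principal value of 57.3°.
Waxing ⇒ before full, so θ = 57.3°.
At 360°/29.5 d per day, 57.3° corresponds to 4.70 days.

4.7 days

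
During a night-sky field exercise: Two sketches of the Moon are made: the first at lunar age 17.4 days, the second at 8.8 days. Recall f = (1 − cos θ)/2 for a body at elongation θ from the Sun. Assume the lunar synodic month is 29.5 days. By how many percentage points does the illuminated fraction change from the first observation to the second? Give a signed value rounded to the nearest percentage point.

First observation: θ = 360°·17.4/29.5 = 212.3°, so f = 0.922.
Second observation: θ = 107.4°, f = 0.649.
Δf = 0.649 − 0.922 = -0.273, i.e. -27 pp.

-27 percentage points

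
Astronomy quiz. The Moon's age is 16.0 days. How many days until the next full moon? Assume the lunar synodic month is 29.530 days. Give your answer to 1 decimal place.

Full moon is 0.5 of the way through the cycle: age 0.5 × 29.530 = 14.765 d.
This lunation's full moon (14.765 d) has passed, so add one period: 44.295 − 16.0 = 28.295 days.

28.3 days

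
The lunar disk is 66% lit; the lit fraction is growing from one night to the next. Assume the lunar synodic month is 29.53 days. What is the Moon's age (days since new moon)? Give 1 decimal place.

8.9 days

cos θ = 1 − 2f = -0.320, giving a principal value of 108.7°.
Before full moon the principal value applies: θ = 108.7°.
That fraction of the synodic month is 108.7/360 × 29.53 d ≈ 8.91 d.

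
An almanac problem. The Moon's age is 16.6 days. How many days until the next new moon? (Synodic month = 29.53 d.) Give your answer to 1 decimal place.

The next new moon completes the synodic month: 29.53 − 16.6 = 12.930 days.

12.9 days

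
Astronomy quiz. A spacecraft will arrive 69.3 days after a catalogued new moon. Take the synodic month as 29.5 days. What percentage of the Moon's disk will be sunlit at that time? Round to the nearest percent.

79%

69.3/29.5 = 2.349 lunations, so 2 complete cycles and 10.30 d into the next.
The Moon has covered 10.30/29.5 of its cycle, so θ ≈ 360° × 10.30/29.5 = 125.7°.
cos 125.7° = (-0.583), so f = (1 − (-0.583))/2 = 0.792, so 79%.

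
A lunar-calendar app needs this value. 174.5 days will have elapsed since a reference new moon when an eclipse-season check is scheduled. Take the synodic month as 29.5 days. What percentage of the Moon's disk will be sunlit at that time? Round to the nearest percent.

7%

174.5 d spans 5 complete synodic months (5 × 29.5 = 147.50 d) plus 27.00 d.
The Moon has covered 27.00/29.5 of its cycle, so θ ≈ 360° × 27.00/29.5 = 329.5°.
With cos θ = 0.862, the lit fraction is (1 − 0.862)/2 ≈ 0.069, so 7%.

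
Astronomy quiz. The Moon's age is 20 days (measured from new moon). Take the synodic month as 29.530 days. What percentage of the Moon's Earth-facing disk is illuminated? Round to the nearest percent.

72%

Elongation θ = 360° × 20/29.530 ≈ 243.8°.
Illuminated fraction = (1 − cos 243.8°)/2 = (1 − (-0.441))/2 ≈ 0.721, so 72%.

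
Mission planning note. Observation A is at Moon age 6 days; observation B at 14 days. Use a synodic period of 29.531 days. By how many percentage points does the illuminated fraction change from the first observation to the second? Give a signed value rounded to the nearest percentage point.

First observation: θ = 360°·6/29.531 = 73.1°, so f = 0.355.
Second observation: θ = 170.7°, f = 0.993.
Δf = 0.993 − 0.355 = +0.638, i.e. +64 pp.

+64 pp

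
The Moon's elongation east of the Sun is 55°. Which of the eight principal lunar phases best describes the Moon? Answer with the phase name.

waxing crescent

55° lies in the waxing crescent sector of the 8-phase cycle.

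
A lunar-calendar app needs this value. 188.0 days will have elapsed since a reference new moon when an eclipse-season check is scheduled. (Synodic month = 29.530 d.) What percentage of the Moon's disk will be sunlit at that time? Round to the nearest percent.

188.0/29.530 = 6.366 lunations, so 6 complete cycles and 10.82 d into the next.
Elongation θ = 360° × 10.82/29.530 ≈ 131.9°.
Illuminated fraction = (1 − cos 131.9°)/2 = (1 − (-0.668))/2 ≈ 0.834, so 83%.

83%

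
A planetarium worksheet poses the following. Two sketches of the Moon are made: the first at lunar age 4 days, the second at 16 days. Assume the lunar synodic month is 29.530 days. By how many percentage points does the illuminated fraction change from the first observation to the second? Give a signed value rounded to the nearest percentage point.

θ₁ = 360° × 4/29.530 = 48.8°, f₁ = (1 − cos θ₁)/2 = 0.170.
θ₂ = 360° × 16/29.530 = 195.1°, f₂ = (1 − cos θ₂)/2 = 0.983.
Change = f₂ − f₁ = +0.812 → +81 percentage points.

+81 pp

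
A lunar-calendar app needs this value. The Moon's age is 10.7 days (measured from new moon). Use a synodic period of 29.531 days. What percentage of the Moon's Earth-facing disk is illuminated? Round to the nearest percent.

82%

Elongation θ = 360° × 10.7/29.531 ≈ 130.4°.
With cos θ = (-0.649), the lit fraction is (1 − (-0.649))/2 ≈ 0.824, so 82%.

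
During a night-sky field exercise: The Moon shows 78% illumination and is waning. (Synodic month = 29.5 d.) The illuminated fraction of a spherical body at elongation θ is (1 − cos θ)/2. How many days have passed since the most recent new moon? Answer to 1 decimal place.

19.3 days

Invert f = (1 − cos θ)/2 to get cos θ = 1 − 2(0.78) = -0.560, hence θ₀ = arccos -0.560 = 124.1°.
Since the Moon is past full (waning), take the reflex angle: θ = 360° − 124.1° = 235.9°.
Age = 29.5 × 235.9°/360° ≈ 19.33 days.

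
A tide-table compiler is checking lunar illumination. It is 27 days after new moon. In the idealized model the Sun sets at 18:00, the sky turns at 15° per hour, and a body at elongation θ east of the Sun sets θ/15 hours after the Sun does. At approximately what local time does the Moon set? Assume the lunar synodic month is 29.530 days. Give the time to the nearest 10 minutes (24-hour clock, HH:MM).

16:00

Phase angle: θ = 360°·(27 d)/(29.530 d) = 329.2°.
The Moon trails the Sun by θ/15 = 329.2/15 ≈ 21.94 hours.
18:00 + 21.944 h ≈ 15:57 → 16:00 to the nearest ten minutes.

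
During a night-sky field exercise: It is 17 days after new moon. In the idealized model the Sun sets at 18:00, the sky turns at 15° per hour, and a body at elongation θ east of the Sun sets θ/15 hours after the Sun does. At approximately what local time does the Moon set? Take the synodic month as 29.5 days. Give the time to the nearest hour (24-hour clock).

Elongation θ = 360° × 17/29.5 ≈ 207.5°.
At 15° of sky rotation per hour, 207.5° corresponds to a 13.83 h lag.
18:00 + 13.83 h ≈ 07:50 → 08:00 to the nearest hour.

08:00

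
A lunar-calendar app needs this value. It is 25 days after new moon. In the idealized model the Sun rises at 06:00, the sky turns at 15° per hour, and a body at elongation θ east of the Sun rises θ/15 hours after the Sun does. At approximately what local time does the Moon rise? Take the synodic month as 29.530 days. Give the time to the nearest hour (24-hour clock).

02:00

Elongation θ = 360° × 25/29.530 ≈ 304.8°.
The Moon trails the Sun by θ/15 = 304.8/15 ≈ 20.32 hours.
06:00 + 20.32 h ≈ 02:19 → 02:00 to the nearest hour.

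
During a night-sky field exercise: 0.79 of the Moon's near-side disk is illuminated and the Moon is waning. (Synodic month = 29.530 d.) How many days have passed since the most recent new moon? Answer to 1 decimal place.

cos θ = 1 − 2f = -0.580, giving a principal value of 125.5°.
Waning ⇒ past full, so θ = 360° − 125.5° = 234.5°.
At 360°/29.530 d per day, 234.5° corresponds to 19.24 days.

19.2 days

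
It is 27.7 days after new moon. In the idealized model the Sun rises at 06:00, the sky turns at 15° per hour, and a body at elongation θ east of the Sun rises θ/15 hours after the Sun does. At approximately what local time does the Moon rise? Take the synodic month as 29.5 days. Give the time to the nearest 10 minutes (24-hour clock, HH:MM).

04:30

Phase angle: θ = 360°·(27.7 d)/(29.5 d) = 338.0°.
The Moon trails the Sun by θ/15 = 338.0/15 ≈ 22.54 hours.
06:00 + 22.536 h ≈ 04:32 → 04:30 to the nearest ten minutes.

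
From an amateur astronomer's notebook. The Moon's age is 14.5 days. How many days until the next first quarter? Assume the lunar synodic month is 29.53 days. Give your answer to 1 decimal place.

First quarter occurs at elongation 90°, i.e. at age 29.53 × 90/360 = 7.383 d.
Already past this cycle's first quarter; the next is at 7.383 + 29.53 = 36.913 d, so 36.913 − 14.5 = 22.413 days.

22.4 days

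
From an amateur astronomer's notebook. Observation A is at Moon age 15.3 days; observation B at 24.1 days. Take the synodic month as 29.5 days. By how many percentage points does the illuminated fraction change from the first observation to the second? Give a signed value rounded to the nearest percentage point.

First observation: θ = 360°·15.3/29.5 = 186.7°, so f = 0.997.
Second observation: θ = 294.1°, f = 0.296.
Δf = 0.296 − 0.997 = -0.701, i.e. -70 pp.

-70 pp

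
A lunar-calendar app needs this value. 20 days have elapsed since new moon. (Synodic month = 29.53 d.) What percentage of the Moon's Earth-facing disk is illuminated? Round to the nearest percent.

Elongation θ = 360° × 20/29.53 ≈ 243.8°.
cos 243.8° = (-0.441), so f = (1 − (-0.441))/2 = 0.721, so 72%.

72%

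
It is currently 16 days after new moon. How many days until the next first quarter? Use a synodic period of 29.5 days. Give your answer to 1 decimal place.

First quarter is 0.25 of the way through the cycle: age 0.25 × 29.5 = 7.375 d.
This lunation's first quarter (7.375 d) has passed, so add one period: 36.875 − 16 = 20.875 days.

20.9 days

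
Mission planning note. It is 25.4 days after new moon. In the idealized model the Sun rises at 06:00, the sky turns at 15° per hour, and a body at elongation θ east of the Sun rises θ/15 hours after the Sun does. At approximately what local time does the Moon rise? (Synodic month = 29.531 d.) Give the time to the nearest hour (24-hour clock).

03:00

Elongation θ = 360° × 25.4/29.531 ≈ 309.6°.
Delay after the Sun = 309.6° / (15°/h) ≈ 20.64 h.
06:00 + 20.64 h ≈ 02:39 → 03:00 to the nearest hour.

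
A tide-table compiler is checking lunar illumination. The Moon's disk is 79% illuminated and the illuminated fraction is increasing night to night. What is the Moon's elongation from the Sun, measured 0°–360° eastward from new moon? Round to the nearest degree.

cos θ = 1 − 2f = -0.580, giving a principal value of 125.5°.
Before full moon the principal value applies: θ = 125.5°.

125°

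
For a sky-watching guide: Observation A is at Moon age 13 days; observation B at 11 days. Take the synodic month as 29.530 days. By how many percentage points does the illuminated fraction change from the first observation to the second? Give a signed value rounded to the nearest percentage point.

First observation: θ = 360°·13/29.530 = 158.5°, so f = 0.965.
Second observation: θ = 134.1°, f = 0.848.
Δf = 0.848 − 0.965 = -0.117, i.e. -12 pp.

-12 pp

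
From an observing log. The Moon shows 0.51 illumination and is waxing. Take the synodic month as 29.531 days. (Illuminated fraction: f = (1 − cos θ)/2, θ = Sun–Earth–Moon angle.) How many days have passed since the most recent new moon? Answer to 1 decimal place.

Invert f = (1 − cos θ)/2 to get cos θ = 1 − 2(0.51) = -0.020, hence θ₀ = arccos -0.020 = 91.1°.
Waxing ⇒ before full, so θ = 91.1°.
Age = 29.531 × 91.1°/360° ≈ 7.48 days.

7.5 days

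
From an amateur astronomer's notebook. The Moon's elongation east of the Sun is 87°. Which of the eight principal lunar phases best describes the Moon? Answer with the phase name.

87° lies in the first quarter sector of the 8-phase cycle.

first quarter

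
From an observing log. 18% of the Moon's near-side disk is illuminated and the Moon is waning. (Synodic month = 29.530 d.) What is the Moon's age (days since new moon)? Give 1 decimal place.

cos θ = 1 − 2f = 0.640, giving a principal value of 50.2°.
Waning ⇒ past full, so θ = 360° − 50.2° = 309.8°.
That fraction of the synodic month is 309.8/360 × 29.530 d ≈ 25.41 d.

25.4 days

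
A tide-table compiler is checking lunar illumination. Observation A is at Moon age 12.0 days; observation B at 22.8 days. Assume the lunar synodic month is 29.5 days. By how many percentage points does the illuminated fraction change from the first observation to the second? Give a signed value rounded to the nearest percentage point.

First observation: θ = 360°·12.0/29.5 = 146.4°, so f = 0.917.
Second observation: θ = 278.2°, f = 0.428.
Δf = 0.428 − 0.917 = -0.488, i.e. -49 pp.

-49 pp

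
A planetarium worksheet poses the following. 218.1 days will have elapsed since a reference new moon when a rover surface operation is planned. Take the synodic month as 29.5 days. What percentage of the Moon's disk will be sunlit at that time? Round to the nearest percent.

218.1 d spans 7 complete synodic months (7 × 29.5 = 206.50 d) plus 11.60 d.
The Moon has covered 11.60/29.5 of its cycle, so θ ≈ 360° × 11.60/29.5 = 141.6°.
With cos θ = (-0.783), the lit fraction is (1 − (-0.783))/2 ≈ 0.892, so 89%.

89%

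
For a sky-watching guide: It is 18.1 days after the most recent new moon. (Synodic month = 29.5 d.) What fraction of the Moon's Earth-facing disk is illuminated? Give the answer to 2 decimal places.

0.88

Phase angle: θ = 360°·(18.1 d)/(29.5 d) = 220.9°.
Illuminated fraction = (1 − cos 220.9°)/2 = (1 − (-0.756))/2 ≈ 0.878.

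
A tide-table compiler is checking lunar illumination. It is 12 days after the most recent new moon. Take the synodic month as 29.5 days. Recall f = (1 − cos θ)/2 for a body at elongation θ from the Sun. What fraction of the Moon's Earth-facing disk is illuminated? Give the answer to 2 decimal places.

0.92

Elongation θ = 360° × 12/29.5 ≈ 146.4°.
With cos θ = (-0.833), the lit fraction is (1 − (-0.833))/2 ≈ 0.917.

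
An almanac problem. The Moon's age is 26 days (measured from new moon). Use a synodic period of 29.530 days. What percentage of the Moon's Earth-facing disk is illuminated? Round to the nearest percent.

13%

Elongation θ = 360° × 26/29.530 ≈ 317.0°.
cos 317.0° = 0.731, so f = (1 − 0.731)/2 = 0.135, so 13%.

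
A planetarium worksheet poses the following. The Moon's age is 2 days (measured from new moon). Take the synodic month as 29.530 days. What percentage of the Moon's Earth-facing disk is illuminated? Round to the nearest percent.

4%

Phase angle: θ = 360°·(2 d)/(29.530 d) = 24.4°.
With cos θ = 0.911, the lit fraction is (1 − 0.911)/2 ≈ 0.045, so 4%.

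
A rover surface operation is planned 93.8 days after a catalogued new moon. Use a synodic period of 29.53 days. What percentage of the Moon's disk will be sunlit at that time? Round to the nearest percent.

93.8/29.53 = 3.176 lunations, so 3 complete cycles and 5.21 d into the next.
Phase angle: θ = 360°·(5.21 d)/(29.53 d) = 63.5°.
With cos θ = 0.446, the lit fraction is (1 − 0.446)/2 ≈ 0.277, so 28%.

28%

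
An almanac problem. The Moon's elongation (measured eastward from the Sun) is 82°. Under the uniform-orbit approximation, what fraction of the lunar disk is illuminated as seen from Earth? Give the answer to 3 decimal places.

0.430

Half-versine of 82°: (1 − 0.139)/2 = 0.430.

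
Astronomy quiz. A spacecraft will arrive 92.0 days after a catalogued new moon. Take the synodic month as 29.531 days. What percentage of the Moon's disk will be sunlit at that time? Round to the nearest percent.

92.0/29.531 = 3.115 lunations, so 3 complete cycles and 3.41 d into the next.
The Moon has covered 3.41/29.531 of its cycle, so θ ≈ 360° × 3.41/29.531 = 41.5°.
cos 41.5° = 0.749, so f = (1 − 0.749)/2 = 0.126, so 13%.

13%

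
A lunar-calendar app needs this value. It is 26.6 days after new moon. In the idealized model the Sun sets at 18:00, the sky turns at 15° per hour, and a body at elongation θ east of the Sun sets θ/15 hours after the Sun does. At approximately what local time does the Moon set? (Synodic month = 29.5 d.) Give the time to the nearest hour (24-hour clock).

16:00

Elongation θ = 360° × 26.6/29.5 ≈ 324.6°.
Delay after the Sun = 324.6° / (15°/h) ≈ 21.64 h.
18:00 + 21.64 h ≈ 15:38 → 16:00 to the nearest hour.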